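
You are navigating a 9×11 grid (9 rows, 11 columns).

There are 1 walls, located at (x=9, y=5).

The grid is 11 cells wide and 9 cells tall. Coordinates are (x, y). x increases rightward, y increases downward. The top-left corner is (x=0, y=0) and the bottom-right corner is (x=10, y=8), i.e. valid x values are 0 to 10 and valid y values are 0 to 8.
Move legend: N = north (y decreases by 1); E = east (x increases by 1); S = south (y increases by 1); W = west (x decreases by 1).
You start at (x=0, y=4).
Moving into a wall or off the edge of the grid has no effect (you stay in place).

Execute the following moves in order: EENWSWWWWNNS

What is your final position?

Answer: Final position: (x=0, y=3)

Derivation:
Start: (x=0, y=4)
  E (east): (x=0, y=4) -> (x=1, y=4)
  E (east): (x=1, y=4) -> (x=2, y=4)
  N (north): (x=2, y=4) -> (x=2, y=3)
  W (west): (x=2, y=3) -> (x=1, y=3)
  S (south): (x=1, y=3) -> (x=1, y=4)
  W (west): (x=1, y=4) -> (x=0, y=4)
  [×3]W (west): blocked, stay at (x=0, y=4)
  N (north): (x=0, y=4) -> (x=0, y=3)
  N (north): (x=0, y=3) -> (x=0, y=2)
  S (south): (x=0, y=2) -> (x=0, y=3)
Final: (x=0, y=3)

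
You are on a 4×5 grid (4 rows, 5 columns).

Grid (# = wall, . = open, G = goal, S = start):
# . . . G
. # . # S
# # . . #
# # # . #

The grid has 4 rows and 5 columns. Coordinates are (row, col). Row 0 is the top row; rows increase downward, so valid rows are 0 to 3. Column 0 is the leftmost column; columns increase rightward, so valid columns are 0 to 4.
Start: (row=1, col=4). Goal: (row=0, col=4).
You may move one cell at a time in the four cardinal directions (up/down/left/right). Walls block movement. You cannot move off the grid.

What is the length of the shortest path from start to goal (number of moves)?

BFS from (row=1, col=4) until reaching (row=0, col=4):
  Distance 0: (row=1, col=4)
  Distance 1: (row=0, col=4)  <- goal reached here
One shortest path (1 moves): (row=1, col=4) -> (row=0, col=4)

Answer: Shortest path length: 1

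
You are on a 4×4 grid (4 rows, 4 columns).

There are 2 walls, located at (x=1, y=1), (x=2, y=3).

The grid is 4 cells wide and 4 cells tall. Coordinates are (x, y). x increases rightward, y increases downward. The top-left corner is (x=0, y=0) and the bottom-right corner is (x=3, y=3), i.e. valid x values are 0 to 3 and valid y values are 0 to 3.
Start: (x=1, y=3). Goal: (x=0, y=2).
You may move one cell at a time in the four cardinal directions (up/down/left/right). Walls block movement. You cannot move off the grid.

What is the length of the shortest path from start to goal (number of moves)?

BFS from (x=1, y=3) until reaching (x=0, y=2):
  Distance 0: (x=1, y=3)
  Distance 1: (x=1, y=2), (x=0, y=3)
  Distance 2: (x=0, y=2), (x=2, y=2)  <- goal reached here
One shortest path (2 moves): (x=1, y=3) -> (x=0, y=3) -> (x=0, y=2)

Answer: Shortest path length: 2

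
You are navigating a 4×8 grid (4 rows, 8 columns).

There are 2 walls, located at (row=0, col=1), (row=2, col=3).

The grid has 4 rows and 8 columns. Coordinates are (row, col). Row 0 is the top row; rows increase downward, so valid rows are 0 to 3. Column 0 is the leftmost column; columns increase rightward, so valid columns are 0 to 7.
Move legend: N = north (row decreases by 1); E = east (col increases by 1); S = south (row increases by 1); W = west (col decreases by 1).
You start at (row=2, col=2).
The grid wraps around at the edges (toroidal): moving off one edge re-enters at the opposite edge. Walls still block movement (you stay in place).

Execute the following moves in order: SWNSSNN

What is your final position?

Answer: Final position: (row=1, col=1)

Derivation:
Start: (row=2, col=2)
  S (south): (row=2, col=2) -> (row=3, col=2)
  W (west): (row=3, col=2) -> (row=3, col=1)
  N (north): (row=3, col=1) -> (row=2, col=1)
  S (south): (row=2, col=1) -> (row=3, col=1)
  S (south): blocked, stay at (row=3, col=1)
  N (north): (row=3, col=1) -> (row=2, col=1)
  N (north): (row=2, col=1) -> (row=1, col=1)
Final: (row=1, col=1)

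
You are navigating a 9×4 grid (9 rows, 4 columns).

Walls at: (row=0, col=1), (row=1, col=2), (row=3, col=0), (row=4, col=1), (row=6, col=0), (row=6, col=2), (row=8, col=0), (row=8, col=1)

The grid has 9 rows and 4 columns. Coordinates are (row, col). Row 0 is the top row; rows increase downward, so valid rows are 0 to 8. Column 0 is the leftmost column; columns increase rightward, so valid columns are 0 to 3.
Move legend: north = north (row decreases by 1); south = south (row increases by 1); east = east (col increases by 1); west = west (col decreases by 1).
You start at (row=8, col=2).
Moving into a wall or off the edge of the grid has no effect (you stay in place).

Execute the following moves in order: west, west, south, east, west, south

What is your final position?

Start: (row=8, col=2)
  west (west): blocked, stay at (row=8, col=2)
  west (west): blocked, stay at (row=8, col=2)
  south (south): blocked, stay at (row=8, col=2)
  east (east): (row=8, col=2) -> (row=8, col=3)
  west (west): (row=8, col=3) -> (row=8, col=2)
  south (south): blocked, stay at (row=8, col=2)
Final: (row=8, col=2)

Answer: Final position: (row=8, col=2)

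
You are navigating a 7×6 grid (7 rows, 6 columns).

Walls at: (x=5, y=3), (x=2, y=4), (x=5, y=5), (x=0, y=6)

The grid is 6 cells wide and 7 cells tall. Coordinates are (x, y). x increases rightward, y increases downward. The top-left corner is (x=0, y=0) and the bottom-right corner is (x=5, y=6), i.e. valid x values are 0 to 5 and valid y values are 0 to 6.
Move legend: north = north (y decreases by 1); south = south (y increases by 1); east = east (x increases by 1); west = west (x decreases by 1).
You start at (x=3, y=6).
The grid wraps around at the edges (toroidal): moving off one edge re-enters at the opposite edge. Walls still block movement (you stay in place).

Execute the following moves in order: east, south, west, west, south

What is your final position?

Start: (x=3, y=6)
  east (east): (x=3, y=6) -> (x=4, y=6)
  south (south): (x=4, y=6) -> (x=4, y=0)
  west (west): (x=4, y=0) -> (x=3, y=0)
  west (west): (x=3, y=0) -> (x=2, y=0)
  south (south): (x=2, y=0) -> (x=2, y=1)
Final: (x=2, y=1)

Answer: Final position: (x=2, y=1)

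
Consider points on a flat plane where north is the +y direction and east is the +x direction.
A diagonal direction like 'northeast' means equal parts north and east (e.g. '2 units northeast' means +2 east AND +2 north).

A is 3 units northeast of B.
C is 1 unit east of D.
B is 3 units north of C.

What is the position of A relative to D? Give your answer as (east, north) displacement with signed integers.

Answer: A is at (east=4, north=6) relative to D.

Derivation:
Place D at the origin (east=0, north=0).
  C is 1 unit east of D: delta (east=+1, north=+0); C at (east=1, north=0).
  B is 3 units north of C: delta (east=+0, north=+3); B at (east=1, north=3).
  A is 3 units northeast of B: delta (east=+3, north=+3); A at (east=4, north=6).
Therefore A relative to D: (east=4, north=6).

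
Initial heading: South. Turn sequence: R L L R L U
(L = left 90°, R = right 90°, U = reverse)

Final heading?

Answer: Final heading: West

Derivation:
Start: South
  R (right (90° clockwise)) -> West
  L (left (90° counter-clockwise)) -> South
  L (left (90° counter-clockwise)) -> East
  R (right (90° clockwise)) -> South
  L (left (90° counter-clockwise)) -> East
  U (U-turn (180°)) -> West
Final: West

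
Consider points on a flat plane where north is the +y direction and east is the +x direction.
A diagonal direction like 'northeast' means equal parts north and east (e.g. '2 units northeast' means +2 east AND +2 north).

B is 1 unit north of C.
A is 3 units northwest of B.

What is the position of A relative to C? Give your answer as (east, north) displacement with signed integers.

Place C at the origin (east=0, north=0).
  B is 1 unit north of C: delta (east=+0, north=+1); B at (east=0, north=1).
  A is 3 units northwest of B: delta (east=-3, north=+3); A at (east=-3, north=4).
Therefore A relative to C: (east=-3, north=4).

Answer: A is at (east=-3, north=4) relative to C.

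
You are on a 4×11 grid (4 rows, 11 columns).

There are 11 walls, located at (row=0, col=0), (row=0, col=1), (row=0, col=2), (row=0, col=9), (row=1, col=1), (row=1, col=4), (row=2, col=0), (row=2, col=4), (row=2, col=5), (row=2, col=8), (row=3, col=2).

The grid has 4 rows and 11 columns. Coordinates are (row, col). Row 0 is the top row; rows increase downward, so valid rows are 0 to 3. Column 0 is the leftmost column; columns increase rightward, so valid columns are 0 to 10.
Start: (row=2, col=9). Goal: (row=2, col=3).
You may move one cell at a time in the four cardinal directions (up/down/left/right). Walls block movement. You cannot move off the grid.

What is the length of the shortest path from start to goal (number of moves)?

Answer: Shortest path length: 8

Derivation:
BFS from (row=2, col=9) until reaching (row=2, col=3):
  Distance 0: (row=2, col=9)
  Distance 1: (row=1, col=9), (row=2, col=10), (row=3, col=9)
  Distance 2: (row=1, col=8), (row=1, col=10), (row=3, col=8), (row=3, col=10)
  Distance 3: (row=0, col=8), (row=0, col=10), (row=1, col=7), (row=3, col=7)
  Distance 4: (row=0, col=7), (row=1, col=6), (row=2, col=7), (row=3, col=6)
  Distance 5: (row=0, col=6), (row=1, col=5), (row=2, col=6), (row=3, col=5)
  Distance 6: (row=0, col=5), (row=3, col=4)
  Distance 7: (row=0, col=4), (row=3, col=3)
  Distance 8: (row=0, col=3), (row=2, col=3)  <- goal reached here
One shortest path (8 moves): (row=2, col=9) -> (row=3, col=9) -> (row=3, col=8) -> (row=3, col=7) -> (row=3, col=6) -> (row=3, col=5) -> (row=3, col=4) -> (row=3, col=3) -> (row=2, col=3)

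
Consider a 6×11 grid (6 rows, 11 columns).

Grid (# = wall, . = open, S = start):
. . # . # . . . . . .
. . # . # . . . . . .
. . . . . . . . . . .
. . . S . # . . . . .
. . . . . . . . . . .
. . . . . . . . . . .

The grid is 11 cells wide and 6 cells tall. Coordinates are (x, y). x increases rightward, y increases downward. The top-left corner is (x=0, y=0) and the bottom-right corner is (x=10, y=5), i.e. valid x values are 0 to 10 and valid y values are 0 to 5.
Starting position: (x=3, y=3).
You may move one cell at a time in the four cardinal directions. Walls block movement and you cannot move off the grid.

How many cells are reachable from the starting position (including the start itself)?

Answer: Reachable cells: 61

Derivation:
BFS flood-fill from (x=3, y=3):
  Distance 0: (x=3, y=3)
  Distance 1: (x=3, y=2), (x=2, y=3), (x=4, y=3), (x=3, y=4)
  Distance 2: (x=3, y=1), (x=2, y=2), (x=4, y=2), (x=1, y=3), (x=2, y=4), (x=4, y=4), (x=3, y=5)
  Distance 3: (x=3, y=0), (x=1, y=2), (x=5, y=2), (x=0, y=3), (x=1, y=4), (x=5, y=4), (x=2, y=5), (x=4, y=5)
  Distance 4: (x=1, y=1), (x=5, y=1), (x=0, y=2), (x=6, y=2), (x=0, y=4), (x=6, y=4), (x=1, y=5), (x=5, y=5)
  Distance 5: (x=1, y=0), (x=5, y=0), (x=0, y=1), (x=6, y=1), (x=7, y=2), (x=6, y=3), (x=7, y=4), (x=0, y=5), (x=6, y=5)
  Distance 6: (x=0, y=0), (x=6, y=0), (x=7, y=1), (x=8, y=2), (x=7, y=3), (x=8, y=4), (x=7, y=5)
  Distance 7: (x=7, y=0), (x=8, y=1), (x=9, y=2), (x=8, y=3), (x=9, y=4), (x=8, y=5)
  Distance 8: (x=8, y=0), (x=9, y=1), (x=10, y=2), (x=9, y=3), (x=10, y=4), (x=9, y=5)
  Distance 9: (x=9, y=0), (x=10, y=1), (x=10, y=3), (x=10, y=5)
  Distance 10: (x=10, y=0)
Total reachable: 61 (grid has 61 open cells total)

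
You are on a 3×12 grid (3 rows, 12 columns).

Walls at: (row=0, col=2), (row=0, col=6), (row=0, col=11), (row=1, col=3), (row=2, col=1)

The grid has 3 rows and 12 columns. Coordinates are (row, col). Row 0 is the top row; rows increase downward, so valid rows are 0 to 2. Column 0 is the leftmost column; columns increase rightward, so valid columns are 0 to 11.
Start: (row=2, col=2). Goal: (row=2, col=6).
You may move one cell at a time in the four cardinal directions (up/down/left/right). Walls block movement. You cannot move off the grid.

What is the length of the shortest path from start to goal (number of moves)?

BFS from (row=2, col=2) until reaching (row=2, col=6):
  Distance 0: (row=2, col=2)
  Distance 1: (row=1, col=2), (row=2, col=3)
  Distance 2: (row=1, col=1), (row=2, col=4)
  Distance 3: (row=0, col=1), (row=1, col=0), (row=1, col=4), (row=2, col=5)
  Distance 4: (row=0, col=0), (row=0, col=4), (row=1, col=5), (row=2, col=0), (row=2, col=6)  <- goal reached here
One shortest path (4 moves): (row=2, col=2) -> (row=2, col=3) -> (row=2, col=4) -> (row=2, col=5) -> (row=2, col=6)

Answer: Shortest path length: 4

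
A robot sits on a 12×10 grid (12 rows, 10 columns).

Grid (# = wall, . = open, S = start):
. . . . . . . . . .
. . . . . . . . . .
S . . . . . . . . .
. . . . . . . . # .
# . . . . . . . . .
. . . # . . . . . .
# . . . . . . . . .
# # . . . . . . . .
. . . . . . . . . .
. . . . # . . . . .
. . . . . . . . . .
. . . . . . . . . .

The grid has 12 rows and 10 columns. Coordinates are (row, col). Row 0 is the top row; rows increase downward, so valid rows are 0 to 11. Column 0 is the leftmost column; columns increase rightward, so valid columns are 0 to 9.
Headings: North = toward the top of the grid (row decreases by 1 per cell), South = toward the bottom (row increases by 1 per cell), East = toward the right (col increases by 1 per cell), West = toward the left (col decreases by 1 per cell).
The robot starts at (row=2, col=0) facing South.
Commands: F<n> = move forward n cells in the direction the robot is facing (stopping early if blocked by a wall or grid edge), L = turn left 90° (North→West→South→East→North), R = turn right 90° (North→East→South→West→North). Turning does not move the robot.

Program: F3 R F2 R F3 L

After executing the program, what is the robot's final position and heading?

Answer: Final position: (row=0, col=0), facing West

Derivation:
Start: (row=2, col=0), facing South
  F3: move forward 1/3 (blocked), now at (row=3, col=0)
  R: turn right, now facing West
  F2: move forward 0/2 (blocked), now at (row=3, col=0)
  R: turn right, now facing North
  F3: move forward 3, now at (row=0, col=0)
  L: turn left, now facing West
Final: (row=0, col=0), facing West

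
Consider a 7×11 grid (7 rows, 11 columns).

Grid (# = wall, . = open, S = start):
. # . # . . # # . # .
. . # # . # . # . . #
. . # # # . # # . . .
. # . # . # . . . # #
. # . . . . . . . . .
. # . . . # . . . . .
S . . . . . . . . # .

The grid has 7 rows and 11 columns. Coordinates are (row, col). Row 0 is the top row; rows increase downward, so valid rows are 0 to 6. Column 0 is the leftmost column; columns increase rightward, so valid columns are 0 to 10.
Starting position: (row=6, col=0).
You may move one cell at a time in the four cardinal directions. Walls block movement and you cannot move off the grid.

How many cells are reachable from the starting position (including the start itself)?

BFS flood-fill from (row=6, col=0):
  Distance 0: (row=6, col=0)
  Distance 1: (row=5, col=0), (row=6, col=1)
  Distance 2: (row=4, col=0), (row=6, col=2)
  Distance 3: (row=3, col=0), (row=5, col=2), (row=6, col=3)
  Distance 4: (row=2, col=0), (row=4, col=2), (row=5, col=3), (row=6, col=4)
  Distance 5: (row=1, col=0), (row=2, col=1), (row=3, col=2), (row=4, col=3), (row=5, col=4), (row=6, col=5)
  Distance 6: (row=0, col=0), (row=1, col=1), (row=4, col=4), (row=6, col=6)
  Distance 7: (row=3, col=4), (row=4, col=5), (row=5, col=6), (row=6, col=7)
  Distance 8: (row=4, col=6), (row=5, col=7), (row=6, col=8)
  Distance 9: (row=3, col=6), (row=4, col=7), (row=5, col=8)
  Distance 10: (row=3, col=7), (row=4, col=8), (row=5, col=9)
  Distance 11: (row=3, col=8), (row=4, col=9), (row=5, col=10)
  Distance 12: (row=2, col=8), (row=4, col=10), (row=6, col=10)
  Distance 13: (row=1, col=8), (row=2, col=9)
  Distance 14: (row=0, col=8), (row=1, col=9), (row=2, col=10)
Total reachable: 46 (grid has 53 open cells total)

Answer: Reachable cells: 46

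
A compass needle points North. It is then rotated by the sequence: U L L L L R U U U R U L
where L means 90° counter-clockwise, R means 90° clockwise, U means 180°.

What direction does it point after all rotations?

Answer: Final heading: West

Derivation:
Start: North
  U (U-turn (180°)) -> South
  L (left (90° counter-clockwise)) -> East
  L (left (90° counter-clockwise)) -> North
  L (left (90° counter-clockwise)) -> West
  L (left (90° counter-clockwise)) -> South
  R (right (90° clockwise)) -> West
  U (U-turn (180°)) -> East
  U (U-turn (180°)) -> West
  U (U-turn (180°)) -> East
  R (right (90° clockwise)) -> South
  U (U-turn (180°)) -> North
  L (left (90° counter-clockwise)) -> West
Final: West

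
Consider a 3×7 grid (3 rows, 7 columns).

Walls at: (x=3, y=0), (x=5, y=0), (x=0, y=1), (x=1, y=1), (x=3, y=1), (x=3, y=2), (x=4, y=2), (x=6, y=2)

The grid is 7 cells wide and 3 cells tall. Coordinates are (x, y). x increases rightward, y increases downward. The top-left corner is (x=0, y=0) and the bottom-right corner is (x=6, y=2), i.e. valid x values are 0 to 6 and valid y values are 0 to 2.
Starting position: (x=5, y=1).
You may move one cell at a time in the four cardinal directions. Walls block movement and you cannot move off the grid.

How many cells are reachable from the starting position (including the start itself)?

Answer: Reachable cells: 6

Derivation:
BFS flood-fill from (x=5, y=1):
  Distance 0: (x=5, y=1)
  Distance 1: (x=4, y=1), (x=6, y=1), (x=5, y=2)
  Distance 2: (x=4, y=0), (x=6, y=0)
Total reachable: 6 (grid has 13 open cells total)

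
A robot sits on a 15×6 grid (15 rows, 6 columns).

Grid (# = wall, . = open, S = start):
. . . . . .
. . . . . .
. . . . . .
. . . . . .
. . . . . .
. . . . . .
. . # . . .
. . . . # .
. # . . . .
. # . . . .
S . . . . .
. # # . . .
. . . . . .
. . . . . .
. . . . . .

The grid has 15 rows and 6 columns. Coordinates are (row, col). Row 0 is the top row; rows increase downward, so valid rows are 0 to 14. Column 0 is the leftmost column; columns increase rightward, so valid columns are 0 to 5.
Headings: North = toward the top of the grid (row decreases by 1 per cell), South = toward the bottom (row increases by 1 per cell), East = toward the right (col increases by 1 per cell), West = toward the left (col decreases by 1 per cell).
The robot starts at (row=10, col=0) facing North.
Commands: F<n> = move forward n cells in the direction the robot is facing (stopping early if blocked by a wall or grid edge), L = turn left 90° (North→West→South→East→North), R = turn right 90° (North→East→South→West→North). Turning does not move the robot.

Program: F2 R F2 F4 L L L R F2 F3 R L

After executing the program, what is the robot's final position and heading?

Answer: Final position: (row=8, col=0), facing West

Derivation:
Start: (row=10, col=0), facing North
  F2: move forward 2, now at (row=8, col=0)
  R: turn right, now facing East
  F2: move forward 0/2 (blocked), now at (row=8, col=0)
  F4: move forward 0/4 (blocked), now at (row=8, col=0)
  L: turn left, now facing North
  L: turn left, now facing West
  L: turn left, now facing South
  R: turn right, now facing West
  F2: move forward 0/2 (blocked), now at (row=8, col=0)
  F3: move forward 0/3 (blocked), now at (row=8, col=0)
  R: turn right, now facing North
  L: turn left, now facing West
Final: (row=8, col=0), facing West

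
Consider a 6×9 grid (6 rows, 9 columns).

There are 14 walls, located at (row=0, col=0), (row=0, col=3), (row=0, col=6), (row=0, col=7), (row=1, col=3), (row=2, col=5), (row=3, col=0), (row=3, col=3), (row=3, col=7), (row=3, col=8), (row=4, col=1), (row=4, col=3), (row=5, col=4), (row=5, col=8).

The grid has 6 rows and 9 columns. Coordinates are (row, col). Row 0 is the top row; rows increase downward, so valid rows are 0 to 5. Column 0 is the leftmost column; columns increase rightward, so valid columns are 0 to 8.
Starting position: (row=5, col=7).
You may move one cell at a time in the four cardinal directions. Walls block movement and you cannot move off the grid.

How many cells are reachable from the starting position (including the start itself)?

Answer: Reachable cells: 40

Derivation:
BFS flood-fill from (row=5, col=7):
  Distance 0: (row=5, col=7)
  Distance 1: (row=4, col=7), (row=5, col=6)
  Distance 2: (row=4, col=6), (row=4, col=8), (row=5, col=5)
  Distance 3: (row=3, col=6), (row=4, col=5)
  Distance 4: (row=2, col=6), (row=3, col=5), (row=4, col=4)
  Distance 5: (row=1, col=6), (row=2, col=7), (row=3, col=4)
  Distance 6: (row=1, col=5), (row=1, col=7), (row=2, col=4), (row=2, col=8)
  Distance 7: (row=0, col=5), (row=1, col=4), (row=1, col=8), (row=2, col=3)
  Distance 8: (row=0, col=4), (row=0, col=8), (row=2, col=2)
  Distance 9: (row=1, col=2), (row=2, col=1), (row=3, col=2)
  Distance 10: (row=0, col=2), (row=1, col=1), (row=2, col=0), (row=3, col=1), (row=4, col=2)
  Distance 11: (row=0, col=1), (row=1, col=0), (row=5, col=2)
  Distance 12: (row=5, col=1), (row=5, col=3)
  Distance 13: (row=5, col=0)
  Distance 14: (row=4, col=0)
Total reachable: 40 (grid has 40 open cells total)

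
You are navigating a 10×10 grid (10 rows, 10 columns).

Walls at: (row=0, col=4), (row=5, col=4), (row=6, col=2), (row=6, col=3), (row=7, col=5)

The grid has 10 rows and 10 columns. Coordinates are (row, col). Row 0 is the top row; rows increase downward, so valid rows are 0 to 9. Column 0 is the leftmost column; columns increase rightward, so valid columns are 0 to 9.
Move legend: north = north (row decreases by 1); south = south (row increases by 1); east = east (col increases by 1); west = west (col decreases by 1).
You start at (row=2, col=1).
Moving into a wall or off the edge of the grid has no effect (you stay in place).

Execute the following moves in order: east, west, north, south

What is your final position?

Start: (row=2, col=1)
  east (east): (row=2, col=1) -> (row=2, col=2)
  west (west): (row=2, col=2) -> (row=2, col=1)
  north (north): (row=2, col=1) -> (row=1, col=1)
  south (south): (row=1, col=1) -> (row=2, col=1)
Final: (row=2, col=1)

Answer: Final position: (row=2, col=1)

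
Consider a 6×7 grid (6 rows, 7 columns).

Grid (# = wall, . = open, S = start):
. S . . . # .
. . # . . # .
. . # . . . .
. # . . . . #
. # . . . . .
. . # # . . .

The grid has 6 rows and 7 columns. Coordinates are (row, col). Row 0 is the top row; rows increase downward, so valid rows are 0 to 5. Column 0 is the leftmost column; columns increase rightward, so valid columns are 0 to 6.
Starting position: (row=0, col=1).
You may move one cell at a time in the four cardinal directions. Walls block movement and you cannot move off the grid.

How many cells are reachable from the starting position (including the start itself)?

Answer: Reachable cells: 33

Derivation:
BFS flood-fill from (row=0, col=1):
  Distance 0: (row=0, col=1)
  Distance 1: (row=0, col=0), (row=0, col=2), (row=1, col=1)
  Distance 2: (row=0, col=3), (row=1, col=0), (row=2, col=1)
  Distance 3: (row=0, col=4), (row=1, col=3), (row=2, col=0)
  Distance 4: (row=1, col=4), (row=2, col=3), (row=3, col=0)
  Distance 5: (row=2, col=4), (row=3, col=3), (row=4, col=0)
  Distance 6: (row=2, col=5), (row=3, col=2), (row=3, col=4), (row=4, col=3), (row=5, col=0)
  Distance 7: (row=2, col=6), (row=3, col=5), (row=4, col=2), (row=4, col=4), (row=5, col=1)
  Distance 8: (row=1, col=6), (row=4, col=5), (row=5, col=4)
  Distance 9: (row=0, col=6), (row=4, col=6), (row=5, col=5)
  Distance 10: (row=5, col=6)
Total reachable: 33 (grid has 33 open cells total)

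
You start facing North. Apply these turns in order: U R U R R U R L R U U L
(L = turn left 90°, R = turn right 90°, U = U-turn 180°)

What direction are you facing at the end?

Answer: Final heading: East

Derivation:
Start: North
  U (U-turn (180°)) -> South
  R (right (90° clockwise)) -> West
  U (U-turn (180°)) -> East
  R (right (90° clockwise)) -> South
  R (right (90° clockwise)) -> West
  U (U-turn (180°)) -> East
  R (right (90° clockwise)) -> South
  L (left (90° counter-clockwise)) -> East
  R (right (90° clockwise)) -> South
  U (U-turn (180°)) -> North
  U (U-turn (180°)) -> South
  L (left (90° counter-clockwise)) -> East
Final: East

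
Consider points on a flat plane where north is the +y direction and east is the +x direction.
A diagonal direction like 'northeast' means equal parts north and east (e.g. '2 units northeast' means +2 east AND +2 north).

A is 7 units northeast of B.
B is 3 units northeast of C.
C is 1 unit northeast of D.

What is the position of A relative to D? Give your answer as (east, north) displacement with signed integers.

Place D at the origin (east=0, north=0).
  C is 1 unit northeast of D: delta (east=+1, north=+1); C at (east=1, north=1).
  B is 3 units northeast of C: delta (east=+3, north=+3); B at (east=4, north=4).
  A is 7 units northeast of B: delta (east=+7, north=+7); A at (east=11, north=11).
Therefore A relative to D: (east=11, north=11).

Answer: A is at (east=11, north=11) relative to D.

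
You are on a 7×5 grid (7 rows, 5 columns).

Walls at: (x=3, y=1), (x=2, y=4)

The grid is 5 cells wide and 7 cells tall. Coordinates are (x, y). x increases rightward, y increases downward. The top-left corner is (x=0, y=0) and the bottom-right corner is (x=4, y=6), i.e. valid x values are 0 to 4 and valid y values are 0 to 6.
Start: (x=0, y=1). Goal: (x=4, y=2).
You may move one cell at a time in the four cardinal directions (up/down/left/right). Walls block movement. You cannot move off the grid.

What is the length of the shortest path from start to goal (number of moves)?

Answer: Shortest path length: 5

Derivation:
BFS from (x=0, y=1) until reaching (x=4, y=2):
  Distance 0: (x=0, y=1)
  Distance 1: (x=0, y=0), (x=1, y=1), (x=0, y=2)
  Distance 2: (x=1, y=0), (x=2, y=1), (x=1, y=2), (x=0, y=3)
  Distance 3: (x=2, y=0), (x=2, y=2), (x=1, y=3), (x=0, y=4)
  Distance 4: (x=3, y=0), (x=3, y=2), (x=2, y=3), (x=1, y=4), (x=0, y=5)
  Distance 5: (x=4, y=0), (x=4, y=2), (x=3, y=3), (x=1, y=5), (x=0, y=6)  <- goal reached here
One shortest path (5 moves): (x=0, y=1) -> (x=1, y=1) -> (x=2, y=1) -> (x=2, y=2) -> (x=3, y=2) -> (x=4, y=2)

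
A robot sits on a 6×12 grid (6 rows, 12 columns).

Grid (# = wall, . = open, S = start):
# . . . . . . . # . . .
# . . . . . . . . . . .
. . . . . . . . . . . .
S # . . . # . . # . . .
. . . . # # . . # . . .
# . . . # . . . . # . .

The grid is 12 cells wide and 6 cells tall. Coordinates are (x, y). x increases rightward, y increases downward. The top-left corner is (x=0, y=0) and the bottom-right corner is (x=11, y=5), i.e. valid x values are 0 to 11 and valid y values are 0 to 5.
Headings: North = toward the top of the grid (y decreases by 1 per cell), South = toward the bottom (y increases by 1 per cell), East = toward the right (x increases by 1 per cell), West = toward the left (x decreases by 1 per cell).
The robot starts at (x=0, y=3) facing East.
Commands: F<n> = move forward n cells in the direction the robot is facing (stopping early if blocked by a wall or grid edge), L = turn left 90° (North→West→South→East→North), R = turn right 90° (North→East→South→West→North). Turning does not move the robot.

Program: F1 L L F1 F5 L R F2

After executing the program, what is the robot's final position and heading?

Answer: Final position: (x=0, y=3), facing West

Derivation:
Start: (x=0, y=3), facing East
  F1: move forward 0/1 (blocked), now at (x=0, y=3)
  L: turn left, now facing North
  L: turn left, now facing West
  F1: move forward 0/1 (blocked), now at (x=0, y=3)
  F5: move forward 0/5 (blocked), now at (x=0, y=3)
  L: turn left, now facing South
  R: turn right, now facing West
  F2: move forward 0/2 (blocked), now at (x=0, y=3)
Final: (x=0, y=3), facing West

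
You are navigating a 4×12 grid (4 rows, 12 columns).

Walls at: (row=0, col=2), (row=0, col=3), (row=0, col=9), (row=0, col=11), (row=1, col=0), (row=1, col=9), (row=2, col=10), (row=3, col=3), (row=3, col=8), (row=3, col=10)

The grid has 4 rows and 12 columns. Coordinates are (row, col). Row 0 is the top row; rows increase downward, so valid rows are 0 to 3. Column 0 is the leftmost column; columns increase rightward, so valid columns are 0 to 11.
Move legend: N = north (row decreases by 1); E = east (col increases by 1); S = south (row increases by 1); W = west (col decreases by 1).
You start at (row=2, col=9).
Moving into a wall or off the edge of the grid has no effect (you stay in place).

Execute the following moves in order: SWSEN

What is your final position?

Answer: Final position: (row=2, col=9)

Derivation:
Start: (row=2, col=9)
  S (south): (row=2, col=9) -> (row=3, col=9)
  W (west): blocked, stay at (row=3, col=9)
  S (south): blocked, stay at (row=3, col=9)
  E (east): blocked, stay at (row=3, col=9)
  N (north): (row=3, col=9) -> (row=2, col=9)
Final: (row=2, col=9)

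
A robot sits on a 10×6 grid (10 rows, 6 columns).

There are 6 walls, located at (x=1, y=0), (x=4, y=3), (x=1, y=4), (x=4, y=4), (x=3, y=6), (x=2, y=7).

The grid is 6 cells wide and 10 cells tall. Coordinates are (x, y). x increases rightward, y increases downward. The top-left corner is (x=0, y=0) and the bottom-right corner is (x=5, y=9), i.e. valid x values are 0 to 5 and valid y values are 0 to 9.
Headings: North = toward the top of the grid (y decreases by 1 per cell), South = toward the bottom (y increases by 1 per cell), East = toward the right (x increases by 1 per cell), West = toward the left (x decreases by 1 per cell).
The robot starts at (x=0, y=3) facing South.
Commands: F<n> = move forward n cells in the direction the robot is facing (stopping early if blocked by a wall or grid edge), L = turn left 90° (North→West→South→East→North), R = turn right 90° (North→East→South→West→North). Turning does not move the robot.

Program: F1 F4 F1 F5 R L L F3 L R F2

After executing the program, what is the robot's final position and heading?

Answer: Final position: (x=5, y=9), facing East

Derivation:
Start: (x=0, y=3), facing South
  F1: move forward 1, now at (x=0, y=4)
  F4: move forward 4, now at (x=0, y=8)
  F1: move forward 1, now at (x=0, y=9)
  F5: move forward 0/5 (blocked), now at (x=0, y=9)
  R: turn right, now facing West
  L: turn left, now facing South
  L: turn left, now facing East
  F3: move forward 3, now at (x=3, y=9)
  L: turn left, now facing North
  R: turn right, now facing East
  F2: move forward 2, now at (x=5, y=9)
Final: (x=5, y=9), facing East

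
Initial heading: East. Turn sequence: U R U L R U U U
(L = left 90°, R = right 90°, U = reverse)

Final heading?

Answer: Final heading: North

Derivation:
Start: East
  U (U-turn (180°)) -> West
  R (right (90° clockwise)) -> North
  U (U-turn (180°)) -> South
  L (left (90° counter-clockwise)) -> East
  R (right (90° clockwise)) -> South
  U (U-turn (180°)) -> North
  U (U-turn (180°)) -> South
  U (U-turn (180°)) -> North
Final: North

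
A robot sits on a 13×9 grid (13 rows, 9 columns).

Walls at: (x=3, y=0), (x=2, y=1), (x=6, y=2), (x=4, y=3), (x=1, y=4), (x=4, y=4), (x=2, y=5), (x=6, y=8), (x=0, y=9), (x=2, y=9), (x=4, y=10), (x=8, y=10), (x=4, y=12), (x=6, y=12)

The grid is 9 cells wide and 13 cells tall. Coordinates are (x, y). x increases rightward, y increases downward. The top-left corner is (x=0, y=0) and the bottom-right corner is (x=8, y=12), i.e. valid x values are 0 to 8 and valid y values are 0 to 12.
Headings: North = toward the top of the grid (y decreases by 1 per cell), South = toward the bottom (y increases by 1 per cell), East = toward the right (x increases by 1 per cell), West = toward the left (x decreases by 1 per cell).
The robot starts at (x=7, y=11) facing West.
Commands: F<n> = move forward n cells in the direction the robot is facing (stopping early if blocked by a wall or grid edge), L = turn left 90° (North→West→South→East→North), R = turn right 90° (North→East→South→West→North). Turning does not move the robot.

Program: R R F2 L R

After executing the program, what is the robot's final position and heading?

Answer: Final position: (x=8, y=11), facing East

Derivation:
Start: (x=7, y=11), facing West
  R: turn right, now facing North
  R: turn right, now facing East
  F2: move forward 1/2 (blocked), now at (x=8, y=11)
  L: turn left, now facing North
  R: turn right, now facing East
Final: (x=8, y=11), facing East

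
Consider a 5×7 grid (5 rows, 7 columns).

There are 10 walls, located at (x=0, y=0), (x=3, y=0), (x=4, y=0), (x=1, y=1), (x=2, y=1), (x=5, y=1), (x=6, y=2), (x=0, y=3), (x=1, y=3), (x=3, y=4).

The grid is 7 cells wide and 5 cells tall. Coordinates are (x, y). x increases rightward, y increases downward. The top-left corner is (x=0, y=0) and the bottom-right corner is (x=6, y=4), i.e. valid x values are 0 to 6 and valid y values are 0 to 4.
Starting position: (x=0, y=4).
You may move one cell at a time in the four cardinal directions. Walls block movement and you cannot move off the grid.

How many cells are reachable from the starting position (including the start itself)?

Answer: Reachable cells: 20

Derivation:
BFS flood-fill from (x=0, y=4):
  Distance 0: (x=0, y=4)
  Distance 1: (x=1, y=4)
  Distance 2: (x=2, y=4)
  Distance 3: (x=2, y=3)
  Distance 4: (x=2, y=2), (x=3, y=3)
  Distance 5: (x=1, y=2), (x=3, y=2), (x=4, y=3)
  Distance 6: (x=3, y=1), (x=0, y=2), (x=4, y=2), (x=5, y=3), (x=4, y=4)
  Distance 7: (x=0, y=1), (x=4, y=1), (x=5, y=2), (x=6, y=3), (x=5, y=4)
  Distance 8: (x=6, y=4)
Total reachable: 20 (grid has 25 open cells total)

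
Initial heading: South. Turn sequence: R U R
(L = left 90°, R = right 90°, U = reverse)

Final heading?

Answer: Final heading: South

Derivation:
Start: South
  R (right (90° clockwise)) -> West
  U (U-turn (180°)) -> East
  R (right (90° clockwise)) -> South
Final: South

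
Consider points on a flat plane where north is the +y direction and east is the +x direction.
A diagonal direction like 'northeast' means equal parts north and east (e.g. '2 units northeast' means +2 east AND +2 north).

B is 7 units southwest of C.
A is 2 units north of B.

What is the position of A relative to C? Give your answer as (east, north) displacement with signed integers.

Answer: A is at (east=-7, north=-5) relative to C.

Derivation:
Place C at the origin (east=0, north=0).
  B is 7 units southwest of C: delta (east=-7, north=-7); B at (east=-7, north=-7).
  A is 2 units north of B: delta (east=+0, north=+2); A at (east=-7, north=-5).
Therefore A relative to C: (east=-7, north=-5).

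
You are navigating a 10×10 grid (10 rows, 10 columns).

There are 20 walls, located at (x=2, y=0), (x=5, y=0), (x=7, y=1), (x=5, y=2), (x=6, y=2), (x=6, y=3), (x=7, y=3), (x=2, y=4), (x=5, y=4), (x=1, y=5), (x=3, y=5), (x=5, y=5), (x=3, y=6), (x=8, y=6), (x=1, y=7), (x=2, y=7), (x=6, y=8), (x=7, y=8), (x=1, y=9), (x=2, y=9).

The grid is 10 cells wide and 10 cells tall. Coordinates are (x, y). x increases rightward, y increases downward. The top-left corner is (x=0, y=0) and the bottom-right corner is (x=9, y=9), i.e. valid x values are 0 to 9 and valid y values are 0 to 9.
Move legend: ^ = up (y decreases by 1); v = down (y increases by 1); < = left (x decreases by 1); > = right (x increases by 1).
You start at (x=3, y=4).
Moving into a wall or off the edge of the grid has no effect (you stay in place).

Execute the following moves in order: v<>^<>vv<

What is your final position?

Answer: Final position: (x=4, y=5)

Derivation:
Start: (x=3, y=4)
  v (down): blocked, stay at (x=3, y=4)
  < (left): blocked, stay at (x=3, y=4)
  > (right): (x=3, y=4) -> (x=4, y=4)
  ^ (up): (x=4, y=4) -> (x=4, y=3)
  < (left): (x=4, y=3) -> (x=3, y=3)
  > (right): (x=3, y=3) -> (x=4, y=3)
  v (down): (x=4, y=3) -> (x=4, y=4)
  v (down): (x=4, y=4) -> (x=4, y=5)
  < (left): blocked, stay at (x=4, y=5)
Final: (x=4, y=5)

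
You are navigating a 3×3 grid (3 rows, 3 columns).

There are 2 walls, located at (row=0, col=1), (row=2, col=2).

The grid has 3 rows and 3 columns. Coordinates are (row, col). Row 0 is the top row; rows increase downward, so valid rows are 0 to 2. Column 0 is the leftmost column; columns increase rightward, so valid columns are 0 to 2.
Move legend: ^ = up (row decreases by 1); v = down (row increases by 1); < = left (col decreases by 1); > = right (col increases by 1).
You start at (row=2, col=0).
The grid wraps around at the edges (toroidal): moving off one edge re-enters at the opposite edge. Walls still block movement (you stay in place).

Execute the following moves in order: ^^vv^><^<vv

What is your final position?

Answer: Final position: (row=1, col=2)

Derivation:
Start: (row=2, col=0)
  ^ (up): (row=2, col=0) -> (row=1, col=0)
  ^ (up): (row=1, col=0) -> (row=0, col=0)
  v (down): (row=0, col=0) -> (row=1, col=0)
  v (down): (row=1, col=0) -> (row=2, col=0)
  ^ (up): (row=2, col=0) -> (row=1, col=0)
  > (right): (row=1, col=0) -> (row=1, col=1)
  < (left): (row=1, col=1) -> (row=1, col=0)
  ^ (up): (row=1, col=0) -> (row=0, col=0)
  < (left): (row=0, col=0) -> (row=0, col=2)
  v (down): (row=0, col=2) -> (row=1, col=2)
  v (down): blocked, stay at (row=1, col=2)
Final: (row=1, col=2)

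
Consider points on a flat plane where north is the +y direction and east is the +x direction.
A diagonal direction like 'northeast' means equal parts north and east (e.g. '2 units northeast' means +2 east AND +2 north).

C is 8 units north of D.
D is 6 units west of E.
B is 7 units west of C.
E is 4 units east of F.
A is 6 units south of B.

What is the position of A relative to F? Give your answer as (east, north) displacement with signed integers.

Place F at the origin (east=0, north=0).
  E is 4 units east of F: delta (east=+4, north=+0); E at (east=4, north=0).
  D is 6 units west of E: delta (east=-6, north=+0); D at (east=-2, north=0).
  C is 8 units north of D: delta (east=+0, north=+8); C at (east=-2, north=8).
  B is 7 units west of C: delta (east=-7, north=+0); B at (east=-9, north=8).
  A is 6 units south of B: delta (east=+0, north=-6); A at (east=-9, north=2).
Therefore A relative to F: (east=-9, north=2).

Answer: A is at (east=-9, north=2) relative to F.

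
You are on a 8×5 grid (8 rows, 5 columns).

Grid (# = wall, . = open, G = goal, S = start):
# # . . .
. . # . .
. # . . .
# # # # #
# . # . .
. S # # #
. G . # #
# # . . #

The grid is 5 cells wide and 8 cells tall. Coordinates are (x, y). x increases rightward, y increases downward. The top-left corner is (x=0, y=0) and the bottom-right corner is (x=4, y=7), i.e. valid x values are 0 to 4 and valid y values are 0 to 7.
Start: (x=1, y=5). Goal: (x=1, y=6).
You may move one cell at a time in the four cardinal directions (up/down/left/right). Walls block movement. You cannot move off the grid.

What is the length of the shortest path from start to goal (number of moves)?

BFS from (x=1, y=5) until reaching (x=1, y=6):
  Distance 0: (x=1, y=5)
  Distance 1: (x=1, y=4), (x=0, y=5), (x=1, y=6)  <- goal reached here
One shortest path (1 moves): (x=1, y=5) -> (x=1, y=6)

Answer: Shortest path length: 1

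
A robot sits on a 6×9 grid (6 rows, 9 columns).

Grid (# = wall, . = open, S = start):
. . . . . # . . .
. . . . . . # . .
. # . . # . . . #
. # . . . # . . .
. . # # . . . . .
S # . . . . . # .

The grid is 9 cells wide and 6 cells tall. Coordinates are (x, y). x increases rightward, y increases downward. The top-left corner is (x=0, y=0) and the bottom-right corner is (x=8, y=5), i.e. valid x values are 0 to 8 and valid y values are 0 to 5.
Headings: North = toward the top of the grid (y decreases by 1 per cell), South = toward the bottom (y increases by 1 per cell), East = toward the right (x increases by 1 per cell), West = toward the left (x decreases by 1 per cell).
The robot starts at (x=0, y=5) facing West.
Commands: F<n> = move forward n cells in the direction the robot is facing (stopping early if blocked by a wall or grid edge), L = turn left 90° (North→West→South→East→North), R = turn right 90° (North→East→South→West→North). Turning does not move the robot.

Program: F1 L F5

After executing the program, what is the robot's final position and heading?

Start: (x=0, y=5), facing West
  F1: move forward 0/1 (blocked), now at (x=0, y=5)
  L: turn left, now facing South
  F5: move forward 0/5 (blocked), now at (x=0, y=5)
Final: (x=0, y=5), facing South

Answer: Final position: (x=0, y=5), facing South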